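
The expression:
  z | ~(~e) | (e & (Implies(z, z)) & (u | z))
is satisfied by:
  {z: True, e: True}
  {z: True, e: False}
  {e: True, z: False}


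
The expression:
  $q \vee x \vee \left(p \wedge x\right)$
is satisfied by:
  {x: True, q: True}
  {x: True, q: False}
  {q: True, x: False}


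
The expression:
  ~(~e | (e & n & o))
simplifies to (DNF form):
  (e & ~n) | (e & ~o)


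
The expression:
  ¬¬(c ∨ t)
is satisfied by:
  {t: True, c: True}
  {t: True, c: False}
  {c: True, t: False}


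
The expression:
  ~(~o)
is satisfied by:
  {o: True}


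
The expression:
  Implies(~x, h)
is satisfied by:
  {x: True, h: True}
  {x: True, h: False}
  {h: True, x: False}


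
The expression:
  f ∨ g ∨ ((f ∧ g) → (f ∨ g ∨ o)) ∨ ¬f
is always true.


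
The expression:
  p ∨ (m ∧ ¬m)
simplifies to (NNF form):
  p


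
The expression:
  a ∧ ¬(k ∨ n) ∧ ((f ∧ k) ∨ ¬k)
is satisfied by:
  {a: True, n: False, k: False}


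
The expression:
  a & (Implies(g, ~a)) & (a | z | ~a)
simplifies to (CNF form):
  a & ~g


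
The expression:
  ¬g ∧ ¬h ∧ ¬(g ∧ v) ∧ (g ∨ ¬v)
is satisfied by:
  {g: False, v: False, h: False}


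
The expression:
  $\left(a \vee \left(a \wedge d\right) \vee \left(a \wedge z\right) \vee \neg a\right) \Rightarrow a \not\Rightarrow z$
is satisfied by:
  {a: True, z: False}


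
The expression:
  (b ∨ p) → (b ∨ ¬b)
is always true.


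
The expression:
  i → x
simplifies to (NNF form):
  x ∨ ¬i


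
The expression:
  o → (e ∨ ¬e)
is always true.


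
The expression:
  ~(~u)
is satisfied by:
  {u: True}


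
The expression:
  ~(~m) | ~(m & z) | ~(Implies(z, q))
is always true.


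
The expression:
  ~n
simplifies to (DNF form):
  ~n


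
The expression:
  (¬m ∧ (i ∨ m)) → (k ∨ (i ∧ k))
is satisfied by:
  {k: True, m: True, i: False}
  {k: True, m: False, i: False}
  {m: True, k: False, i: False}
  {k: False, m: False, i: False}
  {i: True, k: True, m: True}
  {i: True, k: True, m: False}
  {i: True, m: True, k: False}


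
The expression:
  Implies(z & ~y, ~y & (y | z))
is always true.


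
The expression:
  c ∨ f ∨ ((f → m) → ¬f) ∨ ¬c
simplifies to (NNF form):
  True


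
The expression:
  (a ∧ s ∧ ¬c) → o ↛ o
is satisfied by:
  {c: True, s: False, a: False}
  {s: False, a: False, c: False}
  {a: True, c: True, s: False}
  {a: True, s: False, c: False}
  {c: True, s: True, a: False}
  {s: True, c: False, a: False}
  {a: True, s: True, c: True}


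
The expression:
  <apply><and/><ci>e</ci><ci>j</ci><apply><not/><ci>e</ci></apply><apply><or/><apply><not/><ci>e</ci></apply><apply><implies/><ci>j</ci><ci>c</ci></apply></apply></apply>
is never true.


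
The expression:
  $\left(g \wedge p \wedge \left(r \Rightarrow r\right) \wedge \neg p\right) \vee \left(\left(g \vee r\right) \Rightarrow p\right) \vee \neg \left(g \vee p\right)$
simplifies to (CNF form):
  $p \vee \neg g$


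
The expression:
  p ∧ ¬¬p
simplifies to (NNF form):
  p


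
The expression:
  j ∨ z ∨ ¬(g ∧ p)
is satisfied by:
  {j: True, z: True, p: False, g: False}
  {j: True, p: False, z: False, g: False}
  {z: True, j: False, p: False, g: False}
  {j: False, p: False, z: False, g: False}
  {g: True, j: True, z: True, p: False}
  {g: True, j: True, p: False, z: False}
  {g: True, z: True, j: False, p: False}
  {g: True, j: False, p: False, z: False}
  {j: True, p: True, z: True, g: False}
  {j: True, p: True, g: False, z: False}
  {p: True, z: True, g: False, j: False}
  {p: True, g: False, z: False, j: False}
  {j: True, p: True, g: True, z: True}
  {j: True, p: True, g: True, z: False}
  {p: True, g: True, z: True, j: False}


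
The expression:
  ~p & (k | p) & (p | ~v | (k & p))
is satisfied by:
  {k: True, v: False, p: False}


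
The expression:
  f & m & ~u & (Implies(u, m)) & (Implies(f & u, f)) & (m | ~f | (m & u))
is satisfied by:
  {m: True, f: True, u: False}


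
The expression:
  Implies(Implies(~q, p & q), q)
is always true.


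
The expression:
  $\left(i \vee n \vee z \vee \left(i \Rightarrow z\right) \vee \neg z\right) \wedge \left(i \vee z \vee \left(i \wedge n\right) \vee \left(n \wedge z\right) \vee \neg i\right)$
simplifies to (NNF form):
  $\text{True}$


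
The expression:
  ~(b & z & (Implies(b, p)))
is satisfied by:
  {p: False, z: False, b: False}
  {b: True, p: False, z: False}
  {z: True, p: False, b: False}
  {b: True, z: True, p: False}
  {p: True, b: False, z: False}
  {b: True, p: True, z: False}
  {z: True, p: True, b: False}


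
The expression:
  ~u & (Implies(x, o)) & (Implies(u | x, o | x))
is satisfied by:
  {o: True, u: False, x: False}
  {u: False, x: False, o: False}
  {x: True, o: True, u: False}


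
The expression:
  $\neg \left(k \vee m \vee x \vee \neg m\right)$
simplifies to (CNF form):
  $\text{False}$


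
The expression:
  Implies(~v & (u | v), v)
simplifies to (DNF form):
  v | ~u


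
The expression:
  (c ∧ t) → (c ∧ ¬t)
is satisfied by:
  {c: False, t: False}
  {t: True, c: False}
  {c: True, t: False}


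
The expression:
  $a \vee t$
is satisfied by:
  {a: True, t: True}
  {a: True, t: False}
  {t: True, a: False}


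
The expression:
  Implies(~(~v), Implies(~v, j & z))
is always true.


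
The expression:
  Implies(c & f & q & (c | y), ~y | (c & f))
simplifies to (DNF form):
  True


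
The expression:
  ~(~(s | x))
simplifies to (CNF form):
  s | x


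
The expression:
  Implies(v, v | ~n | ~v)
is always true.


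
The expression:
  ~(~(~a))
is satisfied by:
  {a: False}


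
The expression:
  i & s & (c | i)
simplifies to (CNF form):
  i & s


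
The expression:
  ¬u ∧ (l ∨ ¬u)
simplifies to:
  ¬u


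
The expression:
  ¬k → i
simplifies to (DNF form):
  i ∨ k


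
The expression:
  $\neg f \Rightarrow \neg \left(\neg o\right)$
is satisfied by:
  {o: True, f: True}
  {o: True, f: False}
  {f: True, o: False}


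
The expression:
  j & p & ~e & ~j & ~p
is never true.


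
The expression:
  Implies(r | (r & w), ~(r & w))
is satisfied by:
  {w: False, r: False}
  {r: True, w: False}
  {w: True, r: False}


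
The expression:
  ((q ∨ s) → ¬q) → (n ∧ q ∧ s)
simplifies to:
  q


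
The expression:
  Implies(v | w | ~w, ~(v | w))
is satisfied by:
  {v: False, w: False}


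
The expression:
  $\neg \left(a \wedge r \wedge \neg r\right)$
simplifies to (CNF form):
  $\text{True}$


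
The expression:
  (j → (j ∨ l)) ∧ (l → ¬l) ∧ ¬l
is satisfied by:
  {l: False}


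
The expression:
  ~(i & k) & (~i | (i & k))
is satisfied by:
  {i: False}


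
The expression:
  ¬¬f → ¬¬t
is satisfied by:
  {t: True, f: False}
  {f: False, t: False}
  {f: True, t: True}


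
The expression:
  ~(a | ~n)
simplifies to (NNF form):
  n & ~a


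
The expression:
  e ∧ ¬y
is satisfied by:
  {e: True, y: False}


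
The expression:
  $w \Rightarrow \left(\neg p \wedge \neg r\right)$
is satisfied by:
  {r: False, w: False, p: False}
  {p: True, r: False, w: False}
  {r: True, p: False, w: False}
  {p: True, r: True, w: False}
  {w: True, p: False, r: False}


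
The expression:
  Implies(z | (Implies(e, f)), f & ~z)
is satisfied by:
  {e: True, f: True, z: False}
  {e: True, f: False, z: False}
  {f: True, e: False, z: False}


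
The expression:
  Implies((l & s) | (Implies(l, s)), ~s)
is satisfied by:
  {s: False}


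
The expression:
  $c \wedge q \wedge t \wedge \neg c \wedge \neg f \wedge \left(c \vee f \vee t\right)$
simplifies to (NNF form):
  $\text{False}$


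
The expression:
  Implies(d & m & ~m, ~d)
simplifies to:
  True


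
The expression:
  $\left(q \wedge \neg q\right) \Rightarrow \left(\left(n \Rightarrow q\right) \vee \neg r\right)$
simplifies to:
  $\text{True}$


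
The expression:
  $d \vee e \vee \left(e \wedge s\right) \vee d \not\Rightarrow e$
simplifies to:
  $d \vee e$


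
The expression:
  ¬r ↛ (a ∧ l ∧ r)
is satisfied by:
  {r: False}


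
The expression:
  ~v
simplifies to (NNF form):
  ~v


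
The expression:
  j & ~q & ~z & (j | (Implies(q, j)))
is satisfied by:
  {j: True, q: False, z: False}


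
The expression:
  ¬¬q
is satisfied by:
  {q: True}


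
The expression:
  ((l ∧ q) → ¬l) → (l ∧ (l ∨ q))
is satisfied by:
  {l: True}


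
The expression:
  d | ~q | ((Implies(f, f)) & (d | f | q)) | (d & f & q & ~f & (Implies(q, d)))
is always true.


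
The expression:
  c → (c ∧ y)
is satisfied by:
  {y: True, c: False}
  {c: False, y: False}
  {c: True, y: True}


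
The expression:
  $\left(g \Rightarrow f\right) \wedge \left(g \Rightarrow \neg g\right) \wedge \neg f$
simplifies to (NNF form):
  $\neg f \wedge \neg g$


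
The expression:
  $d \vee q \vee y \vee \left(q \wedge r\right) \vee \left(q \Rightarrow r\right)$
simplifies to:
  $\text{True}$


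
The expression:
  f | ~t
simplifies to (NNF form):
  f | ~t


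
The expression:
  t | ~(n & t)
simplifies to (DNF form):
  True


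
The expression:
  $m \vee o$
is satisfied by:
  {o: True, m: True}
  {o: True, m: False}
  {m: True, o: False}


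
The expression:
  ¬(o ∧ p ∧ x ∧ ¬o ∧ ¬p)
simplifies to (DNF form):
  True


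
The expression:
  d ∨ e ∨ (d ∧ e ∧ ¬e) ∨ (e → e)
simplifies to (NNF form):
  True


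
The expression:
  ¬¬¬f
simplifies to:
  ¬f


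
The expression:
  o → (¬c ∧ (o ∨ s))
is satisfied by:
  {c: False, o: False}
  {o: True, c: False}
  {c: True, o: False}


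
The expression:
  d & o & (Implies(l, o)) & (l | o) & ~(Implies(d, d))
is never true.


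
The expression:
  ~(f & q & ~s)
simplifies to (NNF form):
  s | ~f | ~q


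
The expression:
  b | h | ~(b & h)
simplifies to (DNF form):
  True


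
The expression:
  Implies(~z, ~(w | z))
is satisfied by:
  {z: True, w: False}
  {w: False, z: False}
  {w: True, z: True}


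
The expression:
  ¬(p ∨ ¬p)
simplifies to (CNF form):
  False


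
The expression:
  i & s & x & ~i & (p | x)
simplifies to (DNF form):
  False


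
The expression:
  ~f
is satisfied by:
  {f: False}


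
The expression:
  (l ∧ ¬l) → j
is always true.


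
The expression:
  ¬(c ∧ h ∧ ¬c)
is always true.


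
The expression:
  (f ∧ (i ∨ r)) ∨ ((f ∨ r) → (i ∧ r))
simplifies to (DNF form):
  i ∨ (f ∧ r) ∨ (¬f ∧ ¬r)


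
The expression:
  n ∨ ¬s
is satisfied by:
  {n: True, s: False}
  {s: False, n: False}
  {s: True, n: True}


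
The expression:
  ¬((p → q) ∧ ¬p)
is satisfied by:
  {p: True}


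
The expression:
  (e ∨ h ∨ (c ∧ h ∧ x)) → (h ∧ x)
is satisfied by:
  {x: True, h: False, e: False}
  {x: False, h: False, e: False}
  {h: True, x: True, e: False}
  {e: True, h: True, x: True}


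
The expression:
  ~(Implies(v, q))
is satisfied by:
  {v: True, q: False}


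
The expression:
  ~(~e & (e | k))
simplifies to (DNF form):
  e | ~k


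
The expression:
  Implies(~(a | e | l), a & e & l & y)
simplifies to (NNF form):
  a | e | l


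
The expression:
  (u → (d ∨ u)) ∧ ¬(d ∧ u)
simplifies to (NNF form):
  ¬d ∨ ¬u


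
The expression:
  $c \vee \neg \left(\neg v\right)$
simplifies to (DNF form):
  $c \vee v$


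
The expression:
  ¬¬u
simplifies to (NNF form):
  u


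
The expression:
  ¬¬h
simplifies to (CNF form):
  h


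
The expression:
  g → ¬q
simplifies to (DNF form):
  ¬g ∨ ¬q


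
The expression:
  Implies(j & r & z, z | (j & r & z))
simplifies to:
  True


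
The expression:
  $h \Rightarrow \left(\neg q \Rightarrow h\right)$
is always true.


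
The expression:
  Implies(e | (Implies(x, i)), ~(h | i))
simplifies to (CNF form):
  ~i & (x | ~h) & (~e | ~h)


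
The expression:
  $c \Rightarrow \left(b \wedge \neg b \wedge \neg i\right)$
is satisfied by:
  {c: False}


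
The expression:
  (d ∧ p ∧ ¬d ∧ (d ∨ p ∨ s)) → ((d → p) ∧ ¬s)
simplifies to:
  True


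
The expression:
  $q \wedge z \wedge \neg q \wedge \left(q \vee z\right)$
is never true.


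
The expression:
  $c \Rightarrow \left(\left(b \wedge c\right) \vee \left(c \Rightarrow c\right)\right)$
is always true.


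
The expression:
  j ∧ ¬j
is never true.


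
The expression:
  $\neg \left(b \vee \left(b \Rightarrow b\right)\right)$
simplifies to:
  $\text{False}$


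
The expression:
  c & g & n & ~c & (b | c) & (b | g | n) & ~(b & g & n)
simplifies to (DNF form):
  False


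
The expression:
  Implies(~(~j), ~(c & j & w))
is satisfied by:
  {w: False, c: False, j: False}
  {j: True, w: False, c: False}
  {c: True, w: False, j: False}
  {j: True, c: True, w: False}
  {w: True, j: False, c: False}
  {j: True, w: True, c: False}
  {c: True, w: True, j: False}


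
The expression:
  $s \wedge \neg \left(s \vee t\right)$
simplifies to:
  $\text{False}$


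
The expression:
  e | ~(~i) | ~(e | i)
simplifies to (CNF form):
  True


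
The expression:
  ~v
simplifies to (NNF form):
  ~v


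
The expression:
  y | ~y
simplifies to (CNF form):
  True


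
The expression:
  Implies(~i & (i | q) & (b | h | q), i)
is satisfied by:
  {i: True, q: False}
  {q: False, i: False}
  {q: True, i: True}


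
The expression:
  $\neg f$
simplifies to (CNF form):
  $\neg f$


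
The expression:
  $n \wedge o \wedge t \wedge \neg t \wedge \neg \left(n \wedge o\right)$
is never true.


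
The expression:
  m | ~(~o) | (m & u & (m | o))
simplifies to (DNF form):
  m | o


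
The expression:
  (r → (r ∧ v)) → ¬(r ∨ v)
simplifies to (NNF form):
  ¬v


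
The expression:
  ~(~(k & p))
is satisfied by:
  {p: True, k: True}


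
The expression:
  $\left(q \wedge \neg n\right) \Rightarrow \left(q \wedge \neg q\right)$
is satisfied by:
  {n: True, q: False}
  {q: False, n: False}
  {q: True, n: True}


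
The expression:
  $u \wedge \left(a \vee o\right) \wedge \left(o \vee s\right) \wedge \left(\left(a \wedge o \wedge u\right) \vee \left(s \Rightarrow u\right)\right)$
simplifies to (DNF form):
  $\left(o \wedge u\right) \vee \left(a \wedge o \wedge u\right) \vee \left(a \wedge s \wedge u\right) \vee \left(o \wedge s \wedge u\right)$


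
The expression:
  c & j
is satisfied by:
  {c: True, j: True}


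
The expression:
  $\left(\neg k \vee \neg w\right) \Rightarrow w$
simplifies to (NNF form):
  $w$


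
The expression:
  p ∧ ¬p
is never true.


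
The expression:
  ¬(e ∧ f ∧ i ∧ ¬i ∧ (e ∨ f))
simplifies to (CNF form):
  True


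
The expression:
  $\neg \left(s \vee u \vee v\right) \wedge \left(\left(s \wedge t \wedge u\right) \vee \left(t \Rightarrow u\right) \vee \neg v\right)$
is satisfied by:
  {u: False, v: False, s: False}


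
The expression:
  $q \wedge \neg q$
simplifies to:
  $\text{False}$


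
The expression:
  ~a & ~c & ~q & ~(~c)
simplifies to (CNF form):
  False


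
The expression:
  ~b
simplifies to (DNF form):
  ~b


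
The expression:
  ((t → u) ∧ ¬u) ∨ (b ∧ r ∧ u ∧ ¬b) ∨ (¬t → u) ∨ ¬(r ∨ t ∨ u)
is always true.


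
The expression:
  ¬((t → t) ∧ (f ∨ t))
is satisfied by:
  {t: False, f: False}


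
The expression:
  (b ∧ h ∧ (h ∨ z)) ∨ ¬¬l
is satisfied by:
  {b: True, l: True, h: True}
  {b: True, l: True, h: False}
  {l: True, h: True, b: False}
  {l: True, h: False, b: False}
  {b: True, h: True, l: False}


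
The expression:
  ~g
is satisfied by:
  {g: False}


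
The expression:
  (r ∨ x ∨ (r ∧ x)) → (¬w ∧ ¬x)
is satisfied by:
  {x: False, w: False, r: False}
  {r: True, x: False, w: False}
  {w: True, x: False, r: False}


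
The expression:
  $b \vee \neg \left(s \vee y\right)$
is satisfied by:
  {b: True, y: False, s: False}
  {b: True, s: True, y: False}
  {b: True, y: True, s: False}
  {b: True, s: True, y: True}
  {s: False, y: False, b: False}


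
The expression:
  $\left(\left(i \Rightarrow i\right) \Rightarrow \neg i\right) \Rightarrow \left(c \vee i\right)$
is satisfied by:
  {i: True, c: True}
  {i: True, c: False}
  {c: True, i: False}


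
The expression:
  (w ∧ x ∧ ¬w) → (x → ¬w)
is always true.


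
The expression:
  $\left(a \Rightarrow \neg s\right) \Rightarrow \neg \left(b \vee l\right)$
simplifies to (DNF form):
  $\left(a \wedge s\right) \vee \left(\neg b \wedge \neg l\right) \vee \left(a \wedge s \wedge \neg b\right) \vee \left(a \wedge s \wedge \neg l\right) \vee \left(a \wedge \neg b \wedge \neg l\right) \vee \left(s \wedge \neg b \wedge \neg l\right) \vee \left(a \wedge s \wedge \neg b \wedge \neg l\right)$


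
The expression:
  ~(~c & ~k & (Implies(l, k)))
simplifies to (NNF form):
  c | k | l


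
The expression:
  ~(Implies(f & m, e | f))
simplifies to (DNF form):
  False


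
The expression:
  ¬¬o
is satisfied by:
  {o: True}


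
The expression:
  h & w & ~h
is never true.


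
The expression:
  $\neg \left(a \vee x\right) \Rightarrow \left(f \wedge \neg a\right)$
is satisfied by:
  {a: True, x: True, f: True}
  {a: True, x: True, f: False}
  {a: True, f: True, x: False}
  {a: True, f: False, x: False}
  {x: True, f: True, a: False}
  {x: True, f: False, a: False}
  {f: True, x: False, a: False}


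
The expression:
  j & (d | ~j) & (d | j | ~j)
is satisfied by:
  {j: True, d: True}


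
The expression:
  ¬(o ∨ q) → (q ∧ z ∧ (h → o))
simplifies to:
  o ∨ q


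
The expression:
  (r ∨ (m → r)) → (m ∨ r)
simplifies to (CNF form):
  m ∨ r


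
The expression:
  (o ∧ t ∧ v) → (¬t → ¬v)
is always true.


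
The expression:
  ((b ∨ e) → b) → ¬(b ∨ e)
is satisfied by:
  {b: False}


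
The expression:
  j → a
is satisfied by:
  {a: True, j: False}
  {j: False, a: False}
  {j: True, a: True}


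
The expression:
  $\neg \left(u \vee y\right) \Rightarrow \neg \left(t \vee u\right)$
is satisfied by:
  {y: True, u: True, t: False}
  {y: True, u: False, t: False}
  {u: True, y: False, t: False}
  {y: False, u: False, t: False}
  {y: True, t: True, u: True}
  {y: True, t: True, u: False}
  {t: True, u: True, y: False}


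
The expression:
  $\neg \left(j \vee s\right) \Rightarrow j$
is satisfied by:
  {s: True, j: True}
  {s: True, j: False}
  {j: True, s: False}


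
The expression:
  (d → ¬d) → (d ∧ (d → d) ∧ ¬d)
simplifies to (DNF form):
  d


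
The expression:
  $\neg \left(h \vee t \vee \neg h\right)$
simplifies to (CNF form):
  $\text{False}$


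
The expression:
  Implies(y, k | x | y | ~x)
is always true.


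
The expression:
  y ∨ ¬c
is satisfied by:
  {y: True, c: False}
  {c: False, y: False}
  {c: True, y: True}


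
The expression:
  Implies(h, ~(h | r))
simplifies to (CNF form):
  ~h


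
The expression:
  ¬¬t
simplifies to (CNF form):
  t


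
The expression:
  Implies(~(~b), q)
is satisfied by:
  {q: True, b: False}
  {b: False, q: False}
  {b: True, q: True}


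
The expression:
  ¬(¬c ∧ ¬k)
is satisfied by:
  {k: True, c: True}
  {k: True, c: False}
  {c: True, k: False}


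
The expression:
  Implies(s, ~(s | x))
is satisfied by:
  {s: False}


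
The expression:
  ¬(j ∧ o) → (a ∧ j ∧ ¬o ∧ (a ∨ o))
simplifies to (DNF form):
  (a ∧ j) ∨ (j ∧ o)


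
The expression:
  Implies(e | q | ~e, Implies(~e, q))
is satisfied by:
  {q: True, e: True}
  {q: True, e: False}
  {e: True, q: False}


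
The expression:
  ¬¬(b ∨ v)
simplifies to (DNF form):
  b ∨ v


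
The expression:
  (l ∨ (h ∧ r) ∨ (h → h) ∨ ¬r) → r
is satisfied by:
  {r: True}


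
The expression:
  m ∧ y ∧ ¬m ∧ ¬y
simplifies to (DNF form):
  False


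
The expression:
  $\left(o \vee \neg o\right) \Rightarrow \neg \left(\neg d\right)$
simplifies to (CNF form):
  $d$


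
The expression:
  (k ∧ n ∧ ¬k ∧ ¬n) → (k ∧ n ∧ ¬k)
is always true.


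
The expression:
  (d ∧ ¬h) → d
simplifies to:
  True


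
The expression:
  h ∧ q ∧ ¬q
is never true.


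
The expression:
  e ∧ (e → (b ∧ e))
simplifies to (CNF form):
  b ∧ e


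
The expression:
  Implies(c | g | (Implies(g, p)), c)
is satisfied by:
  {c: True}


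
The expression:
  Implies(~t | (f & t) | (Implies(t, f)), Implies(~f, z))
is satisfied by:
  {t: True, z: True, f: True}
  {t: True, z: True, f: False}
  {t: True, f: True, z: False}
  {t: True, f: False, z: False}
  {z: True, f: True, t: False}
  {z: True, f: False, t: False}
  {f: True, z: False, t: False}


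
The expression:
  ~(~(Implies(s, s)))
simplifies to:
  True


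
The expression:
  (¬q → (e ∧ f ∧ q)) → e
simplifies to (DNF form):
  e ∨ ¬q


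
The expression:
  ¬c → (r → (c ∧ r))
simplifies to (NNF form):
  c ∨ ¬r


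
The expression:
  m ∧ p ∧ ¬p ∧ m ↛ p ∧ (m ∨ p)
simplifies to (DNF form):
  False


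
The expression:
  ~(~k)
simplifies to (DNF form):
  k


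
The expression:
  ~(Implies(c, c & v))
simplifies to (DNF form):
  c & ~v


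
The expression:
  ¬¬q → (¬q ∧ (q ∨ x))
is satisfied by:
  {q: False}


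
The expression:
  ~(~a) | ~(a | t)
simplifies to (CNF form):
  a | ~t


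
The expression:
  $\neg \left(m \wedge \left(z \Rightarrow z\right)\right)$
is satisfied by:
  {m: False}


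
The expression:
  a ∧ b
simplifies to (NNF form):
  a ∧ b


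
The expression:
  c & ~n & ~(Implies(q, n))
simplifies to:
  c & q & ~n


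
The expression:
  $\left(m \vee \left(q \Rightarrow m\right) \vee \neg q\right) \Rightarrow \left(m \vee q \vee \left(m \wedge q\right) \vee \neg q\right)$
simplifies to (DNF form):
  $\text{True}$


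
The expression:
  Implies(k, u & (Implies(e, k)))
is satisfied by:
  {u: True, k: False}
  {k: False, u: False}
  {k: True, u: True}


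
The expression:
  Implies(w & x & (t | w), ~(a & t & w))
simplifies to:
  ~a | ~t | ~w | ~x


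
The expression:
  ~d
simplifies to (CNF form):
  ~d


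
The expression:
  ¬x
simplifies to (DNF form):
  ¬x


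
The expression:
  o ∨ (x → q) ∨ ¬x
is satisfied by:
  {q: True, o: True, x: False}
  {q: True, o: False, x: False}
  {o: True, q: False, x: False}
  {q: False, o: False, x: False}
  {x: True, q: True, o: True}
  {x: True, q: True, o: False}
  {x: True, o: True, q: False}


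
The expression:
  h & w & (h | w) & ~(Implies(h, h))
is never true.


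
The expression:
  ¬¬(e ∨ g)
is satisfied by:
  {e: True, g: True}
  {e: True, g: False}
  {g: True, e: False}


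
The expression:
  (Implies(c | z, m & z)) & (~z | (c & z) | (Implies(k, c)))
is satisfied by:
  {m: True, k: False, z: False, c: False}
  {m: False, k: False, z: False, c: False}
  {k: True, m: True, c: False, z: False}
  {k: True, c: False, m: False, z: False}
  {z: True, m: True, c: False, k: False}
  {z: True, c: True, m: True, k: False}
  {z: True, c: True, k: True, m: True}


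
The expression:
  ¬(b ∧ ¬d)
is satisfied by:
  {d: True, b: False}
  {b: False, d: False}
  {b: True, d: True}


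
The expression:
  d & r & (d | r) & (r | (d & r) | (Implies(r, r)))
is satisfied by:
  {r: True, d: True}


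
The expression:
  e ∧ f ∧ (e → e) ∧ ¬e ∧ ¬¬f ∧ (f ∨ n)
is never true.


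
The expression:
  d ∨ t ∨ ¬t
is always true.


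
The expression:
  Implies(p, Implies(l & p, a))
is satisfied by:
  {a: True, l: False, p: False}
  {l: False, p: False, a: False}
  {a: True, p: True, l: False}
  {p: True, l: False, a: False}
  {a: True, l: True, p: False}
  {l: True, a: False, p: False}
  {a: True, p: True, l: True}


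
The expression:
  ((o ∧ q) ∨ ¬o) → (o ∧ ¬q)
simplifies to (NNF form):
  o ∧ ¬q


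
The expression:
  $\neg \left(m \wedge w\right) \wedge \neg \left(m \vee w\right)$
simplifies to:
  $\neg m \wedge \neg w$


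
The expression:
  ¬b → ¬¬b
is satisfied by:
  {b: True}


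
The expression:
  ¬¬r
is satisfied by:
  {r: True}


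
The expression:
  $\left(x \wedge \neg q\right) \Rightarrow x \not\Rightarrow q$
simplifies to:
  $\text{True}$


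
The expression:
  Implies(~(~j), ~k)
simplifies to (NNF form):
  ~j | ~k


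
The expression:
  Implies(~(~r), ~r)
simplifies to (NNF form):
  ~r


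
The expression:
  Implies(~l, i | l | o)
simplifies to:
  i | l | o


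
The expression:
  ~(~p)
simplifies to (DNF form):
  p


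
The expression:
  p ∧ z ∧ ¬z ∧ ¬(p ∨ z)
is never true.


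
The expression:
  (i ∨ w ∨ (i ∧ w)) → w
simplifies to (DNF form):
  w ∨ ¬i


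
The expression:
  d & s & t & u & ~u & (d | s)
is never true.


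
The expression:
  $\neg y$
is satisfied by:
  {y: False}


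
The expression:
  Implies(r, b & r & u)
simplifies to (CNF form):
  (b | ~r) & (u | ~r)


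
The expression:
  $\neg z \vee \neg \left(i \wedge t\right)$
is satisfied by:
  {t: False, z: False, i: False}
  {i: True, t: False, z: False}
  {z: True, t: False, i: False}
  {i: True, z: True, t: False}
  {t: True, i: False, z: False}
  {i: True, t: True, z: False}
  {z: True, t: True, i: False}


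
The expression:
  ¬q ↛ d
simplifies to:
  d ∨ ¬q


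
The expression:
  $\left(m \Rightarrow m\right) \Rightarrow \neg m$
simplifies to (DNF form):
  $\neg m$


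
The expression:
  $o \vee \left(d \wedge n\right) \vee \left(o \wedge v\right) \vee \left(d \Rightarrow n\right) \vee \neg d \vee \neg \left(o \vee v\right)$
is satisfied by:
  {n: True, o: True, v: False, d: False}
  {n: True, v: False, o: False, d: False}
  {o: True, n: False, v: False, d: False}
  {n: False, v: False, o: False, d: False}
  {d: True, n: True, o: True, v: False}
  {d: True, n: True, v: False, o: False}
  {d: True, o: True, n: False, v: False}
  {d: True, n: False, v: False, o: False}
  {n: True, v: True, o: True, d: False}
  {n: True, v: True, d: False, o: False}
  {v: True, o: True, d: False, n: False}
  {v: True, d: False, o: False, n: False}
  {n: True, v: True, d: True, o: True}
  {n: True, v: True, d: True, o: False}
  {v: True, d: True, o: True, n: False}


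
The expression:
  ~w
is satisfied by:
  {w: False}


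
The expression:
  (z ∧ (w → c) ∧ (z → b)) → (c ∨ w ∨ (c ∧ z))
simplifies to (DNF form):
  c ∨ w ∨ ¬b ∨ ¬z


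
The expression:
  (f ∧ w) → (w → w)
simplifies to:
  True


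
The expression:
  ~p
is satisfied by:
  {p: False}


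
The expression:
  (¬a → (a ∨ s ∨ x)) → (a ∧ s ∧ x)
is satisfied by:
  {a: False, x: False, s: False}
  {x: True, s: True, a: True}


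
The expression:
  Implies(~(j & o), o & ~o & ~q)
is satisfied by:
  {j: True, o: True}


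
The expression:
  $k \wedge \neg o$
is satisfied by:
  {k: True, o: False}


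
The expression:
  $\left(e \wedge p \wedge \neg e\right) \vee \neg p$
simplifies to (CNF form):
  $\neg p$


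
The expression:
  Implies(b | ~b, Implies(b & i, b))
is always true.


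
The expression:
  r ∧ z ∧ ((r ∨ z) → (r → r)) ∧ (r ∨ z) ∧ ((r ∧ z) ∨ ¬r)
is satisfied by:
  {r: True, z: True}


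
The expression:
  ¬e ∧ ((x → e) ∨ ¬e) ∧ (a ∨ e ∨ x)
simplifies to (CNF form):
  ¬e ∧ (a ∨ x)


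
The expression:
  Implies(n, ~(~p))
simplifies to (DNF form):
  p | ~n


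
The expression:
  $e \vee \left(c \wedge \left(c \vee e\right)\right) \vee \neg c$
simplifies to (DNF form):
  $\text{True}$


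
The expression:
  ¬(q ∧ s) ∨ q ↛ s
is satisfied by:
  {s: False, q: False}
  {q: True, s: False}
  {s: True, q: False}


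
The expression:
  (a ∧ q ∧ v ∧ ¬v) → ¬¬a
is always true.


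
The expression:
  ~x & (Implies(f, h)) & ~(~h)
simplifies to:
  h & ~x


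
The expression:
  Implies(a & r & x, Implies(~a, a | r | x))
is always true.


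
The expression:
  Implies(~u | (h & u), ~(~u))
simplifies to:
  u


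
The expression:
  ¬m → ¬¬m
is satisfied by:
  {m: True}


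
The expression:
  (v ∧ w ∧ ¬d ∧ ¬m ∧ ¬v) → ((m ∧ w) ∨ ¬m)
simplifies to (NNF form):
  True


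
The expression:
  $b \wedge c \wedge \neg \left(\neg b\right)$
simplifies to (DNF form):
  $b \wedge c$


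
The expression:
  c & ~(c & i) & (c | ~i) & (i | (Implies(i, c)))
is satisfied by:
  {c: True, i: False}


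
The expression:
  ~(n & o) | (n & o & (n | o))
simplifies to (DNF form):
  True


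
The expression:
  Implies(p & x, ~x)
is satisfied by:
  {p: False, x: False}
  {x: True, p: False}
  {p: True, x: False}


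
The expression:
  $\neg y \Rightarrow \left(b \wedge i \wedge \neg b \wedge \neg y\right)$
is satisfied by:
  {y: True}


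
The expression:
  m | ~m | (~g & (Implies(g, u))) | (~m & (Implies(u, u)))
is always true.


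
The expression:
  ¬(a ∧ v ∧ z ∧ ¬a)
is always true.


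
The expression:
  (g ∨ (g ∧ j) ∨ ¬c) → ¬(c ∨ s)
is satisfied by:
  {s: False, g: False, c: False}
  {c: True, s: False, g: False}
  {g: True, s: False, c: False}
  {c: True, s: True, g: False}


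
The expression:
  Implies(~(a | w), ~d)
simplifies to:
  a | w | ~d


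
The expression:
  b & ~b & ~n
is never true.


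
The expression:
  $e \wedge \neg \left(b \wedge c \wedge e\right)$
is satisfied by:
  {e: True, c: False, b: False}
  {e: True, b: True, c: False}
  {e: True, c: True, b: False}


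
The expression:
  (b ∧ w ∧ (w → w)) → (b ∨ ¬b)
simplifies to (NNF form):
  True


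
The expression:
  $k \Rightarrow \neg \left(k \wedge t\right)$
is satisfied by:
  {k: False, t: False}
  {t: True, k: False}
  {k: True, t: False}


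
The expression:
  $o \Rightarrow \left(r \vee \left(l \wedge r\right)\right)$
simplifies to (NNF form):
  $r \vee \neg o$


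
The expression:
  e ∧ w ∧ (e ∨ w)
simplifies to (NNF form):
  e ∧ w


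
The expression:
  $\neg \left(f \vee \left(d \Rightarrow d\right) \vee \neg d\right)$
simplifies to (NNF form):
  $\text{False}$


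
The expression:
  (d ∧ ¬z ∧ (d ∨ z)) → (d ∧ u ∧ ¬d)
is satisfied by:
  {z: True, d: False}
  {d: False, z: False}
  {d: True, z: True}


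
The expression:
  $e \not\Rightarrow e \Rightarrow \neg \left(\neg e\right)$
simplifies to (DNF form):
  $\text{True}$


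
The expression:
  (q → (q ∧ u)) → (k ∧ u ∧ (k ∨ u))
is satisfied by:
  {q: True, k: True, u: False}
  {q: True, u: False, k: False}
  {q: True, k: True, u: True}
  {k: True, u: True, q: False}


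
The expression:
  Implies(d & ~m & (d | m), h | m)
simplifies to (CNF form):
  h | m | ~d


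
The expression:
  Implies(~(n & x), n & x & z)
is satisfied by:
  {x: True, n: True}


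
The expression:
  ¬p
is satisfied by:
  {p: False}


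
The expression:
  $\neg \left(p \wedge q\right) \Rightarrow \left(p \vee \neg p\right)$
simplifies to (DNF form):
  $\text{True}$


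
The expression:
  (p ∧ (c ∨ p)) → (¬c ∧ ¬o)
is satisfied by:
  {o: False, p: False, c: False}
  {c: True, o: False, p: False}
  {o: True, c: False, p: False}
  {c: True, o: True, p: False}
  {p: True, c: False, o: False}


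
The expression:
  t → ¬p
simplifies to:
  ¬p ∨ ¬t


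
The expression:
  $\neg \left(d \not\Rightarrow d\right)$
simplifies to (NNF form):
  $\text{True}$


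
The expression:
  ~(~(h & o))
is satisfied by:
  {h: True, o: True}


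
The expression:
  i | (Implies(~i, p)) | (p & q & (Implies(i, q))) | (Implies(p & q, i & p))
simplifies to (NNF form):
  True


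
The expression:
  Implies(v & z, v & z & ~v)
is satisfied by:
  {v: False, z: False}
  {z: True, v: False}
  {v: True, z: False}


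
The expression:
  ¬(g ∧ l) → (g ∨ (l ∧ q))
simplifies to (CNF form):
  (g ∨ l) ∧ (g ∨ q)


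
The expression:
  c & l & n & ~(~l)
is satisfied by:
  {c: True, n: True, l: True}


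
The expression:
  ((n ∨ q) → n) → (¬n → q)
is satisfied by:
  {n: True, q: True}
  {n: True, q: False}
  {q: True, n: False}


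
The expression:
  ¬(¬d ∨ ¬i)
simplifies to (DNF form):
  d ∧ i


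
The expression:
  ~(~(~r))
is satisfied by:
  {r: False}


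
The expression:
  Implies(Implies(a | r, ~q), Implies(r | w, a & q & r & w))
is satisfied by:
  {a: True, q: True, r: False, w: False}
  {q: True, r: False, w: False, a: False}
  {a: True, q: True, w: True, r: False}
  {q: True, a: True, r: True, w: False}
  {q: True, r: True, w: False, a: False}
  {a: True, q: True, w: True, r: True}
  {q: True, w: True, r: True, a: False}
  {a: True, r: False, w: False, q: False}
  {a: False, r: False, w: False, q: False}


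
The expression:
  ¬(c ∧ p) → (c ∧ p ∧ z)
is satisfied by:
  {c: True, p: True}


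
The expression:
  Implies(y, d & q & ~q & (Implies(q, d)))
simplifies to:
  ~y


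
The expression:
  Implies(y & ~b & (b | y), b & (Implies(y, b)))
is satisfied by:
  {b: True, y: False}
  {y: False, b: False}
  {y: True, b: True}


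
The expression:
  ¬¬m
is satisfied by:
  {m: True}


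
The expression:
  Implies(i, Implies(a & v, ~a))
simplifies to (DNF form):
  ~a | ~i | ~v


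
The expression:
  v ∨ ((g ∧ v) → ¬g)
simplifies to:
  True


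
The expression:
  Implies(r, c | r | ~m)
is always true.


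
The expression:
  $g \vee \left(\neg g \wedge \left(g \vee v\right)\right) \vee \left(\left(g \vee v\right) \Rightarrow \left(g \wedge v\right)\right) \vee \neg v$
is always true.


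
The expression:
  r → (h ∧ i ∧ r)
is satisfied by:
  {i: True, h: True, r: False}
  {i: True, h: False, r: False}
  {h: True, i: False, r: False}
  {i: False, h: False, r: False}
  {i: True, r: True, h: True}


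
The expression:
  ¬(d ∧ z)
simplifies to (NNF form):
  ¬d ∨ ¬z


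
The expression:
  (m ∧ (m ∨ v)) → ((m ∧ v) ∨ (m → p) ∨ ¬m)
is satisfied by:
  {p: True, v: True, m: False}
  {p: True, m: False, v: False}
  {v: True, m: False, p: False}
  {v: False, m: False, p: False}
  {p: True, v: True, m: True}
  {p: True, m: True, v: False}
  {v: True, m: True, p: False}


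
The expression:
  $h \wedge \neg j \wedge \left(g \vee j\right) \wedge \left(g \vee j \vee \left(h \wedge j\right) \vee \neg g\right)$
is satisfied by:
  {h: True, g: True, j: False}


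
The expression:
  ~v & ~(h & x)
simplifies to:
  ~v & (~h | ~x)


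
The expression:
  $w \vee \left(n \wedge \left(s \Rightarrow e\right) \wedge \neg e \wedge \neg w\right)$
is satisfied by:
  {w: True, n: True, e: False, s: False}
  {w: True, e: False, n: False, s: False}
  {w: True, s: True, n: True, e: False}
  {w: True, s: True, e: False, n: False}
  {w: True, n: True, e: True, s: False}
  {w: True, e: True, n: False, s: False}
  {w: True, s: True, e: True, n: True}
  {w: True, s: True, e: True, n: False}
  {n: True, s: False, e: False, w: False}


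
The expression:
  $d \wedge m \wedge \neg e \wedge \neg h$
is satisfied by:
  {m: True, d: True, e: False, h: False}


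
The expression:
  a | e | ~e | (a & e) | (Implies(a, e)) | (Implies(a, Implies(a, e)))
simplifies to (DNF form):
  True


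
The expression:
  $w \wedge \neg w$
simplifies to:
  $\text{False}$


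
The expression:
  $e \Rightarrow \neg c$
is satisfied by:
  {c: False, e: False}
  {e: True, c: False}
  {c: True, e: False}


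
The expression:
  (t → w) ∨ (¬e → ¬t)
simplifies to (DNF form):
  e ∨ w ∨ ¬t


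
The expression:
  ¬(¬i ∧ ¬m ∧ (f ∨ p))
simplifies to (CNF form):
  (i ∨ m ∨ ¬f) ∧ (i ∨ m ∨ ¬p)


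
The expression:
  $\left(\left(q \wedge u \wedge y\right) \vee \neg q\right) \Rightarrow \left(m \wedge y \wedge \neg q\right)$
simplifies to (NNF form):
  $\left(q \wedge \neg u\right) \vee \left(q \wedge \neg y\right) \vee \left(m \wedge y \wedge \neg q\right)$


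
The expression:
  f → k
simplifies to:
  k ∨ ¬f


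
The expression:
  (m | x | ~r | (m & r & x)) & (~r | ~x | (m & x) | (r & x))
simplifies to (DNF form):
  m | x | ~r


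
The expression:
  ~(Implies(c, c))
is never true.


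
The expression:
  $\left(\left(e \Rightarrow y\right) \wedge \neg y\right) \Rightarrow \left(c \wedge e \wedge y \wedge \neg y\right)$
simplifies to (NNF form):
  $e \vee y$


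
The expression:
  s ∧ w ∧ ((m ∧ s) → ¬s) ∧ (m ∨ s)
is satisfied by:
  {w: True, s: True, m: False}


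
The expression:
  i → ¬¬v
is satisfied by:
  {v: True, i: False}
  {i: False, v: False}
  {i: True, v: True}


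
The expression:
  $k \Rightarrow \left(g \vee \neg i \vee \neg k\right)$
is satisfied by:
  {g: True, k: False, i: False}
  {k: False, i: False, g: False}
  {i: True, g: True, k: False}
  {i: True, k: False, g: False}
  {g: True, k: True, i: False}
  {k: True, g: False, i: False}
  {i: True, k: True, g: True}


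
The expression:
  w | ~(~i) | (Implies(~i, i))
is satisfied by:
  {i: True, w: True}
  {i: True, w: False}
  {w: True, i: False}


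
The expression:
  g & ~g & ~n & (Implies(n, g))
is never true.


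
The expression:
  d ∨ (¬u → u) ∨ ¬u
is always true.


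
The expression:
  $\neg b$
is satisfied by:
  {b: False}


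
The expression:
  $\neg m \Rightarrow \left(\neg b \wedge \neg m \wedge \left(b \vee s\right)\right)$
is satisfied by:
  {m: True, s: True, b: False}
  {m: True, b: False, s: False}
  {m: True, s: True, b: True}
  {m: True, b: True, s: False}
  {s: True, b: False, m: False}


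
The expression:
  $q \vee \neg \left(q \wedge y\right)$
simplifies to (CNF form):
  $\text{True}$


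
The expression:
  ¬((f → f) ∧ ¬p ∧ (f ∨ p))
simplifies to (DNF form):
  p ∨ ¬f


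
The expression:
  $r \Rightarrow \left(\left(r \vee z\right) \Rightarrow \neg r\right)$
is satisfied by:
  {r: False}


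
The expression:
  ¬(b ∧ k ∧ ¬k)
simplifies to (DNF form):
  True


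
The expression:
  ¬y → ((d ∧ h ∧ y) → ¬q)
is always true.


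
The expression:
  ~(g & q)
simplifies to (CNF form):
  ~g | ~q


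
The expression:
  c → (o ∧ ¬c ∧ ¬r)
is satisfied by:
  {c: False}
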